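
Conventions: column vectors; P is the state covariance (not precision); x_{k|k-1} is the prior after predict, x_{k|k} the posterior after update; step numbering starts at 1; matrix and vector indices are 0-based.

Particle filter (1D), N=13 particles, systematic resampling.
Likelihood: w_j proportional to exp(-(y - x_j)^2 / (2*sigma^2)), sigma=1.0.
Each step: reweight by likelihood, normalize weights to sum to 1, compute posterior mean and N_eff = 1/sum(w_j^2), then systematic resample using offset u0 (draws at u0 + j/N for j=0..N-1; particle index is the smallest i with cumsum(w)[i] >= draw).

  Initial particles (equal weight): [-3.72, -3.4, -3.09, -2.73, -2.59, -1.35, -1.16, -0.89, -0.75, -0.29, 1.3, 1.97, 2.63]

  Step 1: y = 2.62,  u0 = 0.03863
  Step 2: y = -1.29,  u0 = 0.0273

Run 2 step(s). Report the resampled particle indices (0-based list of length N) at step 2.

resampled_idx = [0, 0, 0, 0, 1, 1, 1, 2, 2, 2, 2, 4, 6]

step 1: w=[0.0000, 0.0000, 0.0000, 0.0000, 0.0000, 0.0002, 0.0004, 0.0009, 0.0015, 0.0064, 0.1860, 0.3599, 0.4446]  mean=2.1157  Neff=2.7634  idx=[10, 10, 10, 11, 11, 11, 11, 12, 12, 12, 12, 12, 12]
step 2: w=[0.2745, 0.2745, 0.2745, 0.0387, 0.0387, 0.0387, 0.0387, 0.0036, 0.0036, 0.0036, 0.0036, 0.0036, 0.0036]  mean=1.4325  Neff=4.3075  idx=[0, 0, 0, 0, 1, 1, 1, 2, 2, 2, 2, 4, 6]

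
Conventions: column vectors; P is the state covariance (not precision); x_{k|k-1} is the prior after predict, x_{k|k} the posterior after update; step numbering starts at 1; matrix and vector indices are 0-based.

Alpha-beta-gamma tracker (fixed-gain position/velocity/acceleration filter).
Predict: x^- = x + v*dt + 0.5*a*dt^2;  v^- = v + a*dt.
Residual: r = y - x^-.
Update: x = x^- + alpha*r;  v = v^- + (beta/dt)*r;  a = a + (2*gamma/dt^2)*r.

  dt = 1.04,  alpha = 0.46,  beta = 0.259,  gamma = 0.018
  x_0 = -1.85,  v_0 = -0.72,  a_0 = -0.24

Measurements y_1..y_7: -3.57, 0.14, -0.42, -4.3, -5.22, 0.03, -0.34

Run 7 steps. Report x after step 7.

step 1: x_pred=-2.7286  r=-0.8414  x^+=-3.1156  v^+=-1.1791  a^+=-0.2680
step 2: x_pred=-4.4869  r=4.6269  x^+=-2.3585  v^+=-0.3056  a^+=-0.1140
step 3: x_pred=-2.7380  r=2.3180  x^+=-1.6717  v^+=0.1531  a^+=-0.0369
step 4: x_pred=-1.5324  r=-2.7676  x^+=-2.8055  v^+=-0.5745  a^+=-0.1290
step 5: x_pred=-3.4727  r=-1.7473  x^+=-4.2764  v^+=-1.1437  a^+=-0.1871
step 6: x_pred=-5.5671  r=5.5971  x^+=-2.9924  v^+=0.0556  a^+=-0.0008
step 7: x_pred=-2.9351  r=2.5951  x^+=-1.7414  v^+=0.7010  a^+=0.0855

x_post = -1.7414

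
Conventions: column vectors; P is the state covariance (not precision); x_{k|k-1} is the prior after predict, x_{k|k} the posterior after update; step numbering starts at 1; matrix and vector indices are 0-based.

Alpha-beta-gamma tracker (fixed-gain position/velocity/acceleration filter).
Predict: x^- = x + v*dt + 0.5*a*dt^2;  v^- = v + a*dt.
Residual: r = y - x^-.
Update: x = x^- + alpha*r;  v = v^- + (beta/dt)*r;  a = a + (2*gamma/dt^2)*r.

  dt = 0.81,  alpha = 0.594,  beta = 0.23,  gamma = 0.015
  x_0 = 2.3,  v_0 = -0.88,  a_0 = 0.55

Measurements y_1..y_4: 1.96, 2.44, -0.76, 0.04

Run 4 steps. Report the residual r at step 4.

resid = -0.5331

step 1: x_pred=1.7676  r=0.1924  x^+=1.8819  v^+=-0.3799  a^+=0.5588
step 2: x_pred=1.7575  r=0.6825  x^+=2.1629  v^+=0.2665  a^+=0.5900
step 3: x_pred=2.5724  r=-3.3324  x^+=0.5929  v^+=-0.2018  a^+=0.4376
step 4: x_pred=0.5731  r=-0.5331  x^+=0.2564  v^+=0.0013  a^+=0.4133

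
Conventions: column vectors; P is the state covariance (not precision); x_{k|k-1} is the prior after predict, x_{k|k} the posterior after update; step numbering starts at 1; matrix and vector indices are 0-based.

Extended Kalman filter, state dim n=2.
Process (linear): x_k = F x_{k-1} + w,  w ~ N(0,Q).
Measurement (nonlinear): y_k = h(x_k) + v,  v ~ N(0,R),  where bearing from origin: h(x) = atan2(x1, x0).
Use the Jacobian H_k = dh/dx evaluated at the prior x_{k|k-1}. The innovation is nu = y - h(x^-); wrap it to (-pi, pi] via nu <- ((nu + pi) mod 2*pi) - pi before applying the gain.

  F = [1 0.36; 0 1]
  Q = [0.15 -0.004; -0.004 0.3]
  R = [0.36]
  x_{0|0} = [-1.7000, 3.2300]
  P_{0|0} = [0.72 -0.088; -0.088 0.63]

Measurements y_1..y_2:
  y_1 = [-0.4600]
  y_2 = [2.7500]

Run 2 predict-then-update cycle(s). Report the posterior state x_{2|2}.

step 1: x^-=[-0.5372, 3.2300]  P^-=[0.8883 0.1348; 0.1348 0.9300]  H_jac=[-0.3013 -0.0501]  S=[0.4470]  K=[-0.6138; -0.1951]  nu=[-2.1956]  x^+=[0.8104, 3.6583]  P^+=[0.7199 0.0813; 0.0813 0.9130]
step 2: x^-=[2.1274, 3.6583]  P^-=[1.0467 0.4060; 0.4060 1.2130]  H_jac=[-0.2043 0.1188]  S=[0.4011]  K=[-0.4129; 0.1525]  nu=[1.7059]  x^+=[1.4230, 3.9185]  P^+=[0.9784 0.4312; 0.4312 1.2037]

x_post = [1.4230, 3.9185]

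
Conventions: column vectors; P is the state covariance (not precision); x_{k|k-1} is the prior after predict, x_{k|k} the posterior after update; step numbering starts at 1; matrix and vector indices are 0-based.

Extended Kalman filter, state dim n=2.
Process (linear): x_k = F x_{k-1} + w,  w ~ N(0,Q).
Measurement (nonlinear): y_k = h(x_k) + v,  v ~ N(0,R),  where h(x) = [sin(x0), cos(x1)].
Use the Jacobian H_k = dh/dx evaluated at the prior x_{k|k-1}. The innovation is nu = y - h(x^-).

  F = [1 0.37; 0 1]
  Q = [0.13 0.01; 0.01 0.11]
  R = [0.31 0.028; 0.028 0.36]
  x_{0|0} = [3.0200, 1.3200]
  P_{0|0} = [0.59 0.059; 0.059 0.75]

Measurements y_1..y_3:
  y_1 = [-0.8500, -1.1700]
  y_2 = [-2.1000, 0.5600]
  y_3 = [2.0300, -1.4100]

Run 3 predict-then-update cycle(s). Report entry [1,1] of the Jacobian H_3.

step 1: x^-=[3.5084, 1.3200]  P^-=[0.8663 0.3465; 0.3465 0.8600]  H_jac=[-0.9335 0.0000; 0.0000 -0.9687]  S=[1.0649 0.3413; 0.3413 1.1670]  K=[-0.7362 -0.0723; -0.0827 -0.6897]  nu=[-0.4914, -1.4182]  x^+=[3.9727, 2.3387]  P^+=[0.2467 0.0481; 0.0481 0.2587]
step 2: x^-=[4.8380, 2.3387]  P^-=[0.4477 0.1539; 0.1539 0.3687]  H_jac=[0.1253 0.0000; 0.0000 -0.7194]  S=[0.3170 0.0141; 0.0141 0.5508]  K=[0.1861 -0.2057; 0.0824 -0.4836]  nu=[-1.1079, 1.2546]  x^+=[4.3737, 1.6407]  P^+=[0.4145 0.0957; 0.0957 0.2388]
step 3: x^-=[4.9808, 1.6407]  P^-=[0.6480 0.1941; 0.1941 0.3488]  H_jac=[0.2652 0.0000; 0.0000 -0.9976]  S=[0.3556 -0.0233; -0.0233 0.7071]  K=[0.4663 -0.2584; 0.1127 -0.4884]  nu=[2.9942, -1.3402]  x^+=[6.7233, 2.6326]  P^+=[0.5179 0.0802; 0.0802 0.1731]

H_jac[1,1] = -0.9976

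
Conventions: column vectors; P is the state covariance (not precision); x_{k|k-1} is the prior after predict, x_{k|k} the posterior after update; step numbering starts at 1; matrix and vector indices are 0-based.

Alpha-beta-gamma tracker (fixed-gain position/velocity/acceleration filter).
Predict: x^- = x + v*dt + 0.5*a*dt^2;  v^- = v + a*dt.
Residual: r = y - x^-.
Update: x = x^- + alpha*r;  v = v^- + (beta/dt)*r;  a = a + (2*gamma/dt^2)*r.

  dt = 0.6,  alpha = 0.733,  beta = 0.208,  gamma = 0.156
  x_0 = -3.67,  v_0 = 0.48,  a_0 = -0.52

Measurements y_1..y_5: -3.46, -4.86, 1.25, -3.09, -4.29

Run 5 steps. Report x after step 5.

step 1: x_pred=-3.4756  r=0.0156  x^+=-3.4642  v^+=0.1734  a^+=-0.5065
step 2: x_pred=-3.4513  r=-1.4087  x^+=-4.4839  v^+=-0.6188  a^+=-1.7274
step 3: x_pred=-5.1661  r=6.4161  x^+=-0.4631  v^+=0.5690  a^+=3.8333
step 4: x_pred=0.5683  r=-3.6583  x^+=-2.1132  v^+=1.6007  a^+=0.6627
step 5: x_pred=-1.0335  r=-3.2565  x^+=-3.4205  v^+=0.8695  a^+=-2.1596

x_post = -3.4205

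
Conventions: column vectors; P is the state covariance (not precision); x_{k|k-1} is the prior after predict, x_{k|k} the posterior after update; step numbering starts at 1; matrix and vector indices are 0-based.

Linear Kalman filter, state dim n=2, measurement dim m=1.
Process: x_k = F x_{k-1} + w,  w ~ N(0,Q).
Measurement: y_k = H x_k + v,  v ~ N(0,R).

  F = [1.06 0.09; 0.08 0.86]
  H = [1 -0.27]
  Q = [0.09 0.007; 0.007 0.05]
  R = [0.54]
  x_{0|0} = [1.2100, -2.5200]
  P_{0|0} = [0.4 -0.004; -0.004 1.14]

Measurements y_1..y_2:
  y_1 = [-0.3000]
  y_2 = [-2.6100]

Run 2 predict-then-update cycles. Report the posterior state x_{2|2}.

step 1: x^-=[1.0558, -2.0704]  P^-=[0.5479 0.1255; 0.1255 0.8952]  S=[1.0854]  K=[0.4736; -0.1071]  nu=[-1.9148]  x^+=[0.1490, -1.8654]  P^+=[0.3045 0.1805; 0.1805 0.8827]
step 2: x^-=[-0.0100, -1.5923]  P^-=[0.4737 0.2670; 0.2670 0.7296]  S=[0.9227]  K=[0.4353; 0.0759]  nu=[-3.0300]  x^+=[-1.3288, -1.8222]  P^+=[0.2989 0.2365; 0.2365 0.7243]

x_post = [-1.3288, -1.8222]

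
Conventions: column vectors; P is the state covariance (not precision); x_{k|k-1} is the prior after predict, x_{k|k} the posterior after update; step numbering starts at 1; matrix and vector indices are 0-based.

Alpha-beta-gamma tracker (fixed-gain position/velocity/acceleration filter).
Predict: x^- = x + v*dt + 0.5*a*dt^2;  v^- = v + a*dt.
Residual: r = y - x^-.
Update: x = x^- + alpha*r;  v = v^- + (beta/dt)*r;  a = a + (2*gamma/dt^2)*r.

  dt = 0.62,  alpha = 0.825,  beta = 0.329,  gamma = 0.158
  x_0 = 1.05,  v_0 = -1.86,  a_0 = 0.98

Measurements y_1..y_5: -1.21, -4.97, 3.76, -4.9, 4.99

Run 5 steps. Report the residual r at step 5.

step 1: x_pred=0.0852  r=-1.2952  x^+=-0.9833  v^+=-1.9397  a^+=-0.0847
step 2: x_pred=-2.2022  r=-2.7678  x^+=-4.4856  v^+=-3.4609  a^+=-2.3600
step 3: x_pred=-7.0850  r=10.8450  x^+=1.8621  v^+=0.8308  a^+=6.5552
step 4: x_pred=3.6371  r=-8.5371  x^+=-3.4060  v^+=0.3648  a^+=-0.4628
step 5: x_pred=-3.2688  r=8.2588  x^+=3.5447  v^+=4.4604  a^+=6.3264

resid = 8.2588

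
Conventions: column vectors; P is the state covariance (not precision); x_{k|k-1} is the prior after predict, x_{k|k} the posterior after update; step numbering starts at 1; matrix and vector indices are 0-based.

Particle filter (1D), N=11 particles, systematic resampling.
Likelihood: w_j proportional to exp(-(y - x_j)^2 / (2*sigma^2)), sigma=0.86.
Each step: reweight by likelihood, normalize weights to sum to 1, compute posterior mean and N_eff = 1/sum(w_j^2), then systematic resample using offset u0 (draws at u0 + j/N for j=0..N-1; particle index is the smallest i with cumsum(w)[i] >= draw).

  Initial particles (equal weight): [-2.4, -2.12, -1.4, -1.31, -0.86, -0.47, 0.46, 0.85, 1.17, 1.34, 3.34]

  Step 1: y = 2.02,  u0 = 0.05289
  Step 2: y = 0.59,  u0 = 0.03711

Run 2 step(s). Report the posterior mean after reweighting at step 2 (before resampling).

post_mean = 1.0423

step 1: w=[0.0000, 0.0000, 0.0002, 0.0002, 0.0016, 0.0067, 0.0853, 0.1752, 0.2712, 0.3234, 0.1361]  mean=1.3884  Neff=4.2606  idx=[6, 7, 7, 8, 8, 8, 9, 9, 9, 10, 10]
step 2: w=[0.1345, 0.1299, 0.1299, 0.1083, 0.1083, 0.1083, 0.0930, 0.0930, 0.0930, 0.0008, 0.0008]  mean=1.0423  Neff=8.8487  idx=[0, 0, 1, 2, 3, 3, 4, 5, 6, 7, 8]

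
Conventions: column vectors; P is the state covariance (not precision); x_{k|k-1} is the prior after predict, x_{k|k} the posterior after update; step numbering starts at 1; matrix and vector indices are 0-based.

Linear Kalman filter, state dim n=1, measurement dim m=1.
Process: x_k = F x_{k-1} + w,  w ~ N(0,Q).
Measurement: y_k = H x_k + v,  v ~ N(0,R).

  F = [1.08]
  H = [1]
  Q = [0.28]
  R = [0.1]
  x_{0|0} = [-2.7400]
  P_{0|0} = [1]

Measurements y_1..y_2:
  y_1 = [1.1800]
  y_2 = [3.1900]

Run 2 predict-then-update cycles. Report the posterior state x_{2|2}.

step 1: x^-=[-2.9592]  P^-=[1.4464]  S=[1.5464]  K=[0.9353]  nu=[4.1392]  x^+=[0.9123]  P^+=[0.0935]
step 2: x^-=[0.9853]  P^-=[0.3891]  S=[0.4891]  K=[0.7955]  nu=[2.2047]  x^+=[2.7392]  P^+=[0.0796]

x_post = [2.7392]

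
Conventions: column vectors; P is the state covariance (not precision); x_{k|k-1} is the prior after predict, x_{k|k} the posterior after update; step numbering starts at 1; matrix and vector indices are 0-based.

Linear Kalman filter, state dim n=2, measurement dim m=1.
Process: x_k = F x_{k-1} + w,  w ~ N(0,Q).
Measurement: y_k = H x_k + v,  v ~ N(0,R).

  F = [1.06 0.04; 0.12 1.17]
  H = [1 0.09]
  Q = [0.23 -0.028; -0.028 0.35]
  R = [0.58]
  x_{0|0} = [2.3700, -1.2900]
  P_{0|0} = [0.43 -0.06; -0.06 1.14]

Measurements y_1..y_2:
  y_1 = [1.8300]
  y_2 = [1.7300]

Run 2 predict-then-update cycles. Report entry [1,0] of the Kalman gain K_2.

K[1,0] = 0.2092

step 1: x^-=[2.4606, -1.2249]  P^-=[0.7099 0.0053; 0.0053 1.8999]  S=[1.3062]  K=[0.5438; 0.1350]  nu=[-0.5204]  x^+=[2.1776, -1.2951]  P^+=[0.3236 -0.0905; -0.0905 1.8761]
step 2: x^-=[2.2565, -1.2540]  P^-=[0.5889 -0.0118; -0.0118 2.8974]  S=[1.1902]  K=[0.4939; 0.2092]  nu=[-0.4136]  x^+=[2.0522, -1.3405]  P^+=[0.2986 -0.1347; -0.1347 2.8453]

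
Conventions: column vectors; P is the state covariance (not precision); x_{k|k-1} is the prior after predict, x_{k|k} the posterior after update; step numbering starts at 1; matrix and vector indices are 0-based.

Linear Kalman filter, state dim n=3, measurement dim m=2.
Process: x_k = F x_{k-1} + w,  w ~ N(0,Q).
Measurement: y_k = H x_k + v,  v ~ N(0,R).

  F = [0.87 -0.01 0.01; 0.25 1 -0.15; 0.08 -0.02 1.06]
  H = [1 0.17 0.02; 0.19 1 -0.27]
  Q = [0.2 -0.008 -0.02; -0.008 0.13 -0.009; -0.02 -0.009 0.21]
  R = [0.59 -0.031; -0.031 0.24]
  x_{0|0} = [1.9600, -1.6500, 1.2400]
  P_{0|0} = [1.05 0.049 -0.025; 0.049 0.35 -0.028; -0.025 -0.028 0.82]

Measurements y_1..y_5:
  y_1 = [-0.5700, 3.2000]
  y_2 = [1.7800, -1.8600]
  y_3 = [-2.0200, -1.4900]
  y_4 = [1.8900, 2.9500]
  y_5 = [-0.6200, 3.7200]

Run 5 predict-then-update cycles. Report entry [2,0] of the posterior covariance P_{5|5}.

step 1: x^-=[1.7341, -1.3460, 1.5042]  P^-=[0.9936 0.2610 0.0382; 0.2610 0.5988 -0.1578; 0.0382 -0.1578 1.1350]  S=[1.6905 0.5168; 0.5168 1.1379]  K=[0.5764 0.1244; 0.0315 0.5930; 0.1660 -0.4770]  nu=[-2.1054, 4.6227]  x^+=[1.0958, 1.3289, -1.0501]  P^+=[0.3402 -0.0323 0.0754; -0.0323 0.1777 0.1121; 0.0754 0.1121 0.9114]
step 2: x^-=[0.9296, 1.7604, -1.0520]  P^-=[0.4594 0.0265 0.0824; 0.0265 0.2941 -0.0148; 0.0824 -0.0148 1.2444]  S=[1.0706 0.1054; 0.1054 0.6510]  K=[0.4279 0.0714; 0.0257 0.4614; 0.1509 -0.5393]  nu=[0.5722, -4.0811]  x^+=[0.8831, -0.1081, 1.2350]  P^+=[0.2537 -0.0277 0.0615; -0.0277 0.1523 0.1371; 0.0615 0.1371 1.0479]
step 3: x^-=[0.7818, -0.0725, 1.3820]  P^-=[0.3937 0.0137 0.0646; 0.0137 0.2621 -0.0143; 0.0646 -0.0143 1.3938]  S=[0.9990 0.0782; 0.0782 0.6242]  K=[0.3926 0.0647; 0.0246 0.4271; 0.1389 -0.6236]  nu=[-2.8171, -1.1929]  x^+=[-0.4016, -0.6514, 1.7345]  P^+=[0.2331 -0.0264 0.0537; -0.0264 0.1459 0.1451; 0.0537 0.1451 1.1453]
step 4: x^-=[-0.3255, -1.0120, 1.8195]  P^-=[0.3779 0.0114 0.0569; 0.0114 0.2555 -0.0235; 0.0569 -0.0235 1.5015]  S=[0.9819 0.0734; 0.0734 0.6298]  K=[0.3833 0.0631; 0.0242 0.4164; 0.1352 -0.6797]  nu=[2.3511, 4.5151]  x^+=[0.8604, 0.9251, -0.9313]  P^+=[0.2276 -0.0261 0.0515; -0.0261 0.1443 0.1486; 0.0515 0.1486 1.2061]
step 5: x^-=[0.7300, 1.2799, -0.9368]  P^-=[0.3737 0.0107 0.0550; 0.0107 0.2541 -0.0301; 0.0550 -0.0301 1.5692]  S=[0.9773 0.0719; 0.0719 0.6367]  K=[0.3808 0.0620; 0.0242 0.4124; 0.1356 -0.7116]  nu=[-1.5488, 2.0485]  x^+=[0.2672, 2.0871, -2.6045]  P^+=[0.2261 -0.0260 0.0516; -0.0260 0.1439 0.1507; 0.0516 0.1507 1.2427]

P_post[2,0] = 0.0516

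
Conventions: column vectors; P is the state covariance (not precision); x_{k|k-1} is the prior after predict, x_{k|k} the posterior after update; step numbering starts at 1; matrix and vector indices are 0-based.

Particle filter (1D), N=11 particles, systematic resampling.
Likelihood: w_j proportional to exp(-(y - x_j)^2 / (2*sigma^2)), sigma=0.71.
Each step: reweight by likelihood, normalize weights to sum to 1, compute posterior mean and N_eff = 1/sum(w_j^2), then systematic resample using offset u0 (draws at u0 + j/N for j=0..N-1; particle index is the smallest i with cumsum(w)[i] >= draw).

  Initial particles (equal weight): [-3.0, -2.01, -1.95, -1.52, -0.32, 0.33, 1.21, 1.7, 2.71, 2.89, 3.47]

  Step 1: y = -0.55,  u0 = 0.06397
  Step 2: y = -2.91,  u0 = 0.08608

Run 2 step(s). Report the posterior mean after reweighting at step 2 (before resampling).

step 1: w=[0.0012, 0.0568, 0.0673, 0.1850, 0.4464, 0.2183, 0.0218, 0.0031, 0.0000, 0.0000, 0.0000]  mean=-0.5695  Neff=3.4551  idx=[2, 3, 3, 4, 4, 4, 4, 4, 5, 5, 5]
step 2: w=[0.5713, 0.2097, 0.2097, 0.0018, 0.0018, 0.0018, 0.0018, 0.0018, 0.0000, 0.0000, 0.0000]  mean=-1.7544  Neff=2.4135  idx=[0, 0, 0, 0, 0, 0, 1, 1, 2, 2, 5]

post_mean = -1.7544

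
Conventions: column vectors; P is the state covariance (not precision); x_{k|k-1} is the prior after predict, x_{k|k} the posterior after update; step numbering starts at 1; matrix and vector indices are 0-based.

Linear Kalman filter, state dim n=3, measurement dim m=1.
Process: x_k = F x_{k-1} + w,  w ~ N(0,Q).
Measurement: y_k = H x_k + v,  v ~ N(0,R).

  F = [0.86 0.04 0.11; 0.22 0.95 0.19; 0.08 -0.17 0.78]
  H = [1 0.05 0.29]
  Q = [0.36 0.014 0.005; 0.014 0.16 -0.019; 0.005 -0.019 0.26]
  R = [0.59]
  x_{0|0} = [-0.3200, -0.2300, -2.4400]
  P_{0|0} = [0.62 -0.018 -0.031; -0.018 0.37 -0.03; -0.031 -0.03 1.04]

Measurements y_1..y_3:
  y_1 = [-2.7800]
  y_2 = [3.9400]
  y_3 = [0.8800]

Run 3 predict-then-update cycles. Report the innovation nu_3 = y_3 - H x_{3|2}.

step 1: x^-=[-0.5528, -0.7525, -1.8897]  P^-=[0.8244 0.1431 0.1155; 0.1431 0.5405 0.0585; 0.1155 0.0585 0.9120]  S=[1.5754]  K=[0.5491; 0.1187; 0.2431]  nu=[-1.6416]  x^+=[-1.4541, -0.9474, -2.2887]  P^+=[0.3494 0.0403 -0.0947; 0.0403 0.5183 0.0131; -0.0947 0.0131 0.8189]
step 2: x^-=[-1.5402, -1.6548, -1.7404]  P^-=[0.6141 0.1339 0.0258; 0.1339 0.6879 0.0179; 0.0258 0.0179 0.7591]  S=[1.2986]  K=[0.4838; 0.1336; 0.1901]  nu=[6.0677]  x^+=[1.3956, -0.8440, -0.5872]  P^+=[0.3101 0.0500 -0.0936; 0.0500 0.6647 -0.0151; -0.0936 -0.0151 0.7121]
step 3: x^-=[1.1019, -0.6063, -0.2029]  P^-=[0.5846 0.1348 0.0120; 0.1348 0.8083 -0.0416; 0.0120 -0.0416 0.7054]  S=[1.2552]  K=[0.4739; 0.1300; 0.1708]  nu=[-0.1327]  x^+=[1.0390, -0.6236, -0.2256]  P^+=[0.3027 0.0575 -0.0897; 0.0575 0.7871 -0.0695; -0.0897 -0.0695 0.6688]

innov = [-0.1327]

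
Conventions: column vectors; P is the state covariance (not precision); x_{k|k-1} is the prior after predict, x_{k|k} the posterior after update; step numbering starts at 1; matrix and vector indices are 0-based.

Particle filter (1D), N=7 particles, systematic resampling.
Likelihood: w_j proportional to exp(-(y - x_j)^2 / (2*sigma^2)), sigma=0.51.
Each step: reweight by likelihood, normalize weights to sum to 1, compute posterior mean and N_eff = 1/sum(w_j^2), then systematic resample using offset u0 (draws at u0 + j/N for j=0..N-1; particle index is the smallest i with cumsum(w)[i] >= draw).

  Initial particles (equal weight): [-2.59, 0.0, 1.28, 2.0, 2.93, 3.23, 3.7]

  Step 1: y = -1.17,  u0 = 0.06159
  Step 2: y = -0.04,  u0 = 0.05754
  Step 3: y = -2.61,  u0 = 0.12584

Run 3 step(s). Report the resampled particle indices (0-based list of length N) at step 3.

step 1: w=[0.2236, 0.7763, 0.0001, 0.0000, 0.0000, 0.0000, 0.0000]  mean=-0.5790  Neff=1.5322  idx=[0, 0, 1, 1, 1, 1, 1]
step 2: w=[0.0000, 0.0000, 0.2000, 0.2000, 0.2000, 0.2000, 0.2000]  mean=-0.0000  Neff=5.0000  idx=[2, 3, 3, 4, 5, 5, 6]
step 3: w=[0.1429, 0.1429, 0.1429, 0.1429, 0.1429, 0.1429, 0.1429]  mean=0.0000  Neff=7.0000  idx=[0, 1, 2, 3, 4, 5, 6]

resampled_idx = [0, 1, 2, 3, 4, 5, 6]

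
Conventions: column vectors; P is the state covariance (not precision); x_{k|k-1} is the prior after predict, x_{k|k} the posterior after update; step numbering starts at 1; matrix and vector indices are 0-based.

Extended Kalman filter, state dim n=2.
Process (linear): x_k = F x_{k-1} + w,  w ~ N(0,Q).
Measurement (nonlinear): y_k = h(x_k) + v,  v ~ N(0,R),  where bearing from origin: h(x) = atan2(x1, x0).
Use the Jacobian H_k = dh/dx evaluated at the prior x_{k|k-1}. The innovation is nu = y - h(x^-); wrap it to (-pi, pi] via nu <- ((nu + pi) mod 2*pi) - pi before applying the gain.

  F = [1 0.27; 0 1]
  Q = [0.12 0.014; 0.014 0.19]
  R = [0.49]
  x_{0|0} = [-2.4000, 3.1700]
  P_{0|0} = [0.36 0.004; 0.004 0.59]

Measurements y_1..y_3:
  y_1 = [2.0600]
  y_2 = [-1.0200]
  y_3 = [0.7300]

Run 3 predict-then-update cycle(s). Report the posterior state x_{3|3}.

step 1: x^-=[-1.5441, 3.1700]  P^-=[0.5252 0.1773; 0.1773 0.7800]  H_jac=[-0.2550 -0.1242]  S=[0.5474]  K=[-0.2848; -0.2595]  nu=[0.0359]  x^+=[-1.5543, 3.1607]  P^+=[0.4808 0.1368; 0.1368 0.7431]
step 2: x^-=[-0.7010, 3.1607]  P^-=[0.7288 0.3515; 0.3515 0.9331]  H_jac=[-0.3016 -0.0669]  S=[0.5746]  K=[-0.4234; -0.2931]  nu=[-2.8090]  x^+=[0.4883, 3.9839]  P^+=[0.6258 0.2802; 0.2802 0.8838]
step 3: x^-=[1.5640, 3.9839]  P^-=[0.9615 0.5328; 0.5328 1.0738]  H_jac=[-0.2175 0.0854]  S=[0.5235]  K=[-0.3126; -0.0462]  nu=[-0.4667]  x^+=[1.7099, 4.0054]  P^+=[0.9104 0.5252; 0.5252 1.0727]

x_post = [1.7099, 4.0054]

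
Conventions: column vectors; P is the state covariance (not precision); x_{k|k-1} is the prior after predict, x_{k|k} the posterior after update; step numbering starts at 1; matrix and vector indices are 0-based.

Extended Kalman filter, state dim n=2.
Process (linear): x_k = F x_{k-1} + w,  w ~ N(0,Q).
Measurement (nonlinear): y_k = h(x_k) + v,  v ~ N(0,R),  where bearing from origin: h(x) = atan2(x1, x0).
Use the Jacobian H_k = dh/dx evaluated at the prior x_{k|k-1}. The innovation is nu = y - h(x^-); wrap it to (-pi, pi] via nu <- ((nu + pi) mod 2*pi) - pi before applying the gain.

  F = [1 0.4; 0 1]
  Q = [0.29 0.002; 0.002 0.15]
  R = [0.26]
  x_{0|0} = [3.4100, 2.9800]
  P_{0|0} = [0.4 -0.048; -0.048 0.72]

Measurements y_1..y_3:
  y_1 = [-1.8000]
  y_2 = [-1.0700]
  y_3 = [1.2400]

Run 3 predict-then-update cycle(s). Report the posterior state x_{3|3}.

x_post = [6.4966, 1.9265]

step 1: x^-=[4.6020, 2.9800]  P^-=[0.7668 0.2420; 0.2420 0.8700]  H_jac=[-0.0991 0.1531]  S=[0.2806]  K=[-0.1389; 0.3892]  nu=[-2.3746]  x^+=[4.9318, 2.0558]  P^+=[0.7614 0.2572; 0.2572 0.8275]
step 2: x^-=[5.7541, 2.0558]  P^-=[1.3895 0.5902; 0.5902 0.9775]  H_jac=[-0.0551 0.1541]  S=[0.2774]  K=[0.0521; 0.4259]  nu=[-1.4131]  x^+=[5.6805, 1.4539]  P^+=[1.3888 0.5840; 0.5840 0.9272]
step 3: x^-=[6.2621, 1.4539]  P^-=[2.2943 0.9569; 0.9569 1.0772]  H_jac=[-0.0352 0.1515]  S=[0.2774]  K=[0.2317; 0.4671]  nu=[1.0119]  x^+=[6.4966, 1.9265]  P^+=[2.2794 0.9269; 0.9269 1.0167]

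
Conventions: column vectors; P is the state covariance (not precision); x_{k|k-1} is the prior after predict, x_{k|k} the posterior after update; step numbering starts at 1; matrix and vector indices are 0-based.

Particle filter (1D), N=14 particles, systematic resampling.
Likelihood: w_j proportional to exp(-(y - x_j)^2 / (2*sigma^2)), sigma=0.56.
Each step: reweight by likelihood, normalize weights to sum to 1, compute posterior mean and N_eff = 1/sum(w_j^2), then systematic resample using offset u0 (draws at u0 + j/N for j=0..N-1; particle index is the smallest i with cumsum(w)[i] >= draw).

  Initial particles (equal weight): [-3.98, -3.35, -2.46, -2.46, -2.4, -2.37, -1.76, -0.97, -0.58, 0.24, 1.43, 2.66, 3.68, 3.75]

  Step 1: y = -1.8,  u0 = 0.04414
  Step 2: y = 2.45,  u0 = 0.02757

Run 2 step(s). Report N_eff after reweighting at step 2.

step 1: w=[0.0001, 0.0060, 0.1385, 0.1385, 0.1562, 0.1652, 0.2767, 0.0925, 0.0258, 0.0004, 0.0000, 0.0000, 0.0000, 0.0000]  mean=-2.0603  Neff=5.6856  idx=[2, 2, 3, 3, 4, 4, 5, 5, 6, 6, 6, 6, 7, 7]
step 2: w=[0.0000, 0.0000, 0.0000, 0.0000, 0.0000, 0.0000, 0.0000, 0.0000, 0.0000, 0.0000, 0.0000, 0.0000, 0.4999, 0.4999]  mean=-0.9701  Neff=2.0005  idx=[12, 12, 12, 12, 12, 12, 12, 13, 13, 13, 13, 13, 13, 13]

N_eff = 2.0005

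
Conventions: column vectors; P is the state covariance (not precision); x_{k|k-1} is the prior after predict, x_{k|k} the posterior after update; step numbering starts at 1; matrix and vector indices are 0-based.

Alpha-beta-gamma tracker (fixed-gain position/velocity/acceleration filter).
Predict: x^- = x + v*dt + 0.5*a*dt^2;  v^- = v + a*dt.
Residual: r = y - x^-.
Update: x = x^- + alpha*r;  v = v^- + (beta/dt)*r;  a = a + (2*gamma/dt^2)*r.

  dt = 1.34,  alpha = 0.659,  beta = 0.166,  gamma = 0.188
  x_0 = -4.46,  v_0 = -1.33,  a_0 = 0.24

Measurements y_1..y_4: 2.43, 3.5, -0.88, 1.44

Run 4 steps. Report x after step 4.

step 1: x_pred=-6.0267  r=8.4567  x^+=-0.4537  v^+=0.0392  a^+=2.0108
step 2: x_pred=1.4042  r=2.0958  x^+=2.7853  v^+=2.9934  a^+=2.4497
step 3: x_pred=8.9958  r=-9.8758  x^+=2.4877  v^+=5.0526  a^+=0.3817
step 4: x_pred=9.6008  r=-8.1608  x^+=4.2228  v^+=4.5531  a^+=-1.3272

x_post = 4.2228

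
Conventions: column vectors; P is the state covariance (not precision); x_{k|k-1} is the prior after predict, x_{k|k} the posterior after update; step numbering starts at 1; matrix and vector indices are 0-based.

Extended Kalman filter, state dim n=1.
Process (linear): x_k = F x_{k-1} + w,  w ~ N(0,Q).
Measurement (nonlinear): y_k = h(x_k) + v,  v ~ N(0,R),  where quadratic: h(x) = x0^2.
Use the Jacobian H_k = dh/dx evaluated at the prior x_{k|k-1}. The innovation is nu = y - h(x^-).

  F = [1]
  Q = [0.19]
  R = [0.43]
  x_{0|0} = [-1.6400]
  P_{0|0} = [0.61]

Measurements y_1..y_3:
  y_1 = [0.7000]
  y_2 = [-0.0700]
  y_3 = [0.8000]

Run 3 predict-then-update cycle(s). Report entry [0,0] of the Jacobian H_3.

H_jac[0,0] = -1.3288

step 1: x^-=[-1.6400]  P^-=[0.8000]  H_jac=[-3.2800]  S=[9.0367]  K=[-0.2904]  nu=[-1.9896]  x^+=[-1.0623]  P^+=[0.0381]
step 2: x^-=[-1.0623]  P^-=[0.2281]  H_jac=[-2.1246]  S=[1.4594]  K=[-0.3320]  nu=[-1.1984]  x^+=[-0.6644]  P^+=[0.0672]
step 3: x^-=[-0.6644]  P^-=[0.2572]  H_jac=[-1.3288]  S=[0.8841]  K=[-0.3866]  nu=[0.3586]  x^+=[-0.8030]  P^+=[0.1251]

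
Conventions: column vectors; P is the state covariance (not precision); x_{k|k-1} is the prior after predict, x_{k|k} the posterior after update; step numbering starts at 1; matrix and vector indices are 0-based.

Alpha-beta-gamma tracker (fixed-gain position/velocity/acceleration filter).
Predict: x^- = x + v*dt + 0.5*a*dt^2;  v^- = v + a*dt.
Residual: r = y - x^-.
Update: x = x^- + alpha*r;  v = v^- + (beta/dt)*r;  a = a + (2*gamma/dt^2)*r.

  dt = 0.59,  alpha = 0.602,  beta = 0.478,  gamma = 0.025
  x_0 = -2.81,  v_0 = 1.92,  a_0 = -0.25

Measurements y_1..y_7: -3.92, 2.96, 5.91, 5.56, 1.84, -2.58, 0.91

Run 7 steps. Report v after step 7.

step 1: x_pred=-1.7207  r=-2.1993  x^+=-3.0447  v^+=-0.0093  a^+=-0.5659
step 2: x_pred=-3.1487  r=6.1087  x^+=0.5288  v^+=4.6059  a^+=0.3115
step 3: x_pred=3.3004  r=2.6096  x^+=4.8714  v^+=6.9039  a^+=0.6864
step 4: x_pred=9.0641  r=-3.5041  x^+=6.9546  v^+=4.4699  a^+=0.1830
step 5: x_pred=9.6237  r=-7.7837  x^+=4.9379  v^+=-1.7283  a^+=-0.9350
step 6: x_pred=3.7555  r=-6.3355  x^+=-0.0585  v^+=-7.4128  a^+=-1.8450
step 7: x_pred=-4.7531  r=5.6631  x^+=-1.3439  v^+=-3.9132  a^+=-1.0316

v_post = -3.9132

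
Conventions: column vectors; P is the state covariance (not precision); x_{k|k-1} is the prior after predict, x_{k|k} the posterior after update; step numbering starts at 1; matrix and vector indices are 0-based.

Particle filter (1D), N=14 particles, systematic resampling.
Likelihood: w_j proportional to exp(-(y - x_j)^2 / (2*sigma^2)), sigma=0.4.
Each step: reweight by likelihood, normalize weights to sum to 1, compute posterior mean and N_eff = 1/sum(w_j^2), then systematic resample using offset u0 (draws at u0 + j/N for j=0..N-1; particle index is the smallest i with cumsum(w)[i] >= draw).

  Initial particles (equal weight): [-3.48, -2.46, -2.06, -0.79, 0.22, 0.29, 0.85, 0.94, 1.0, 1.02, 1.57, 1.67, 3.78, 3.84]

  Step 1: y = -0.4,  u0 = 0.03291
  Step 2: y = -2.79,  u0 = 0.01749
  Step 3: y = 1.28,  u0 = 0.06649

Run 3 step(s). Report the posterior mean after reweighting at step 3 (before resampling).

step 1: w=[0.0000, 0.0000, 0.0002, 0.5342, 0.2585, 0.1941, 0.0065, 0.0031, 0.0019, 0.0016, 0.0000, 0.0000, 0.0000, 0.0000]  mean=-0.2972  Neff=2.5649  idx=[3, 3, 3, 3, 3, 3, 3, 3, 4, 4, 4, 5, 5, 5]
step 2: w=[0.1250, 0.1250, 0.1250, 0.1250, 0.1250, 0.1250, 0.1250, 0.1250, 0.0000, 0.0000, 0.0000, 0.0000, 0.0000, 0.0000]  mean=-0.7900  Neff=8.0000  idx=[0, 0, 1, 1, 2, 2, 3, 4, 4, 5, 5, 6, 6, 7]
step 3: w=[0.0714, 0.0714, 0.0714, 0.0714, 0.0714, 0.0714, 0.0714, 0.0714, 0.0714, 0.0714, 0.0714, 0.0714, 0.0714, 0.0714]  mean=-0.7900  Neff=14.0000  idx=[0, 1, 2, 3, 4, 5, 6, 7, 8, 9, 10, 11, 12, 13]

post_mean = -0.7900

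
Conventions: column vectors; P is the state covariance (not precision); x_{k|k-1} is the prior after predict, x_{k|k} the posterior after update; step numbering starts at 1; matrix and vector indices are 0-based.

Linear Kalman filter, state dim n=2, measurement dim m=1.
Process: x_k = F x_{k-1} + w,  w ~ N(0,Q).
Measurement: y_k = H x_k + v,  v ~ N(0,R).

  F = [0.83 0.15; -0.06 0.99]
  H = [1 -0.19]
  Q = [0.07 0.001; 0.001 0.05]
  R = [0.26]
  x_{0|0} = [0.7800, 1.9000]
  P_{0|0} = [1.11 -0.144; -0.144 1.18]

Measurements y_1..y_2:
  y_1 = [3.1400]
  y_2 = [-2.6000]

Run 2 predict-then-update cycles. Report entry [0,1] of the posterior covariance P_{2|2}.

P_post[0,1] = 0.2660

step 1: x^-=[0.9324, 1.8342]  P^-=[0.8254 0.0039; 0.0039 1.2276]  S=[1.1282]  K=[0.7309; -0.2033]  nu=[2.5561]  x^+=[2.8007, 1.3146]  P^+=[0.2226 0.1715; 0.1715 1.1810]
step 2: x^-=[2.5218, 1.1334]  P^-=[0.2927 0.3047; 0.3047 1.1879]  S=[0.4798]  K=[0.4893; 0.1647]  nu=[-4.9064]  x^+=[0.1209, 0.3255]  P^+=[0.1778 0.2660; 0.2660 1.1749]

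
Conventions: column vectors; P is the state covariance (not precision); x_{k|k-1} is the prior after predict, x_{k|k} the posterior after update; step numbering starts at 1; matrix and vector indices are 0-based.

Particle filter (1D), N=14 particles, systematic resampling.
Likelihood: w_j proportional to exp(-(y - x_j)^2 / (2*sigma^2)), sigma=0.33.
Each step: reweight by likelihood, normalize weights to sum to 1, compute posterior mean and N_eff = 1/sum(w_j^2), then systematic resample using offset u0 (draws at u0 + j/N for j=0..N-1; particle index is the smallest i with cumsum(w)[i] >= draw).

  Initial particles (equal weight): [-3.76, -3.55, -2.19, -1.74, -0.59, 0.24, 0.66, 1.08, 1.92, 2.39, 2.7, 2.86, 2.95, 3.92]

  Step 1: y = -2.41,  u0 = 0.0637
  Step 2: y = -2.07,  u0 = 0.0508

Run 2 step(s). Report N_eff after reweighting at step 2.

N_eff = 13.7684

step 1: w=[0.0002, 0.0028, 0.8602, 0.1368, 0.0000, 0.0000, 0.0000, 0.0000, 0.0000, 0.0000, 0.0000, 0.0000, 0.0000, 0.0000]  mean=-2.1326  Neff=1.3181  idx=[2, 2, 2, 2, 2, 2, 2, 2, 2, 2, 2, 2, 3, 3]
step 2: w=[0.0752, 0.0752, 0.0752, 0.0752, 0.0752, 0.0752, 0.0752, 0.0752, 0.0752, 0.0752, 0.0752, 0.0752, 0.0487, 0.0487]  mean=-2.1461  Neff=13.7684  idx=[0, 1, 2, 3, 4, 5, 6, 7, 8, 9, 10, 11, 12, 13]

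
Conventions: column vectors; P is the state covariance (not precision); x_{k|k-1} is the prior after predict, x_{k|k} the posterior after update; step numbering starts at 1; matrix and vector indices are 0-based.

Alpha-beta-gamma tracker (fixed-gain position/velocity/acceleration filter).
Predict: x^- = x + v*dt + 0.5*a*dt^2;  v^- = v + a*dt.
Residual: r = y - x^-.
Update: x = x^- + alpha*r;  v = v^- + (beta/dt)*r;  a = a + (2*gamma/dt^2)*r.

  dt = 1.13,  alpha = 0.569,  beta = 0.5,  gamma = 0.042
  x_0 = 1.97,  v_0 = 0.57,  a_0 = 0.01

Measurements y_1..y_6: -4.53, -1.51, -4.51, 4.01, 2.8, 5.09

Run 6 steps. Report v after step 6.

v_post = 3.1115

step 1: x_pred=2.6205  r=-7.1505  x^+=-1.4481  v^+=-2.5826  a^+=-0.4604
step 2: x_pred=-4.6605  r=3.1505  x^+=-2.8678  v^+=-1.7089  a^+=-0.2531
step 3: x_pred=-4.9605  r=0.4505  x^+=-4.7042  v^+=-1.7956  a^+=-0.2235
step 4: x_pred=-6.8759  r=10.8859  x^+=-0.6818  v^+=2.7686  a^+=0.4926
step 5: x_pred=2.7612  r=0.0388  x^+=2.7833  v^+=3.3424  a^+=0.4952
step 6: x_pred=6.8764  r=-1.7864  x^+=5.8599  v^+=3.1115  a^+=0.3777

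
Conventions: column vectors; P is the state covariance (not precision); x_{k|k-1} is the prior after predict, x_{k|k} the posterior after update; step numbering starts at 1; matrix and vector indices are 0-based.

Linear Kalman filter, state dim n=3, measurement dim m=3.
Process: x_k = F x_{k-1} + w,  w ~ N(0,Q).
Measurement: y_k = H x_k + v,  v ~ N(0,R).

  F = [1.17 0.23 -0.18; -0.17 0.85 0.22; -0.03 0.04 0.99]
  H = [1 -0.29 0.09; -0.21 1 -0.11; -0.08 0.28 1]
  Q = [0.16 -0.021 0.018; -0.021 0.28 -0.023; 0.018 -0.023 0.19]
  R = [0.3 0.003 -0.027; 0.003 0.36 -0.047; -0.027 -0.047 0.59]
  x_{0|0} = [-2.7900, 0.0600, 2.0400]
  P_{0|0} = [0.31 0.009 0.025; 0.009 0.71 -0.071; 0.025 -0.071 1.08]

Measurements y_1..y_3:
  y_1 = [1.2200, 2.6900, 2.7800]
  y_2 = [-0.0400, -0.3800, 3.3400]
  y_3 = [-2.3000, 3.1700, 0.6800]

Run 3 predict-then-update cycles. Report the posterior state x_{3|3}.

step 1: x^-=[-3.6177, 0.9741, 2.1057]  P^-=[0.6571 0.0364 -0.1650; 0.0364 0.8232 0.1729; -0.1650 0.1729 1.2428]  S=[0.9765 -0.3050 -0.2331; -0.3050 1.1662 0.2535; -0.2331 0.2535 2.0231]  K=[0.6728 0.1130 -0.0391; 0.0463 0.6691 0.1194; 0.0277 -0.0749 0.6573]  nu=[4.9307, 1.1878, 0.1121]  x^+=[-0.1705, 2.0106, 2.2272]  P^+=[0.2334 0.0878 -0.0525; 0.0878 0.2510 -0.0255; -0.0525 -0.0255 0.3935]
step 2: x^-=[-0.1380, 2.2280, 2.2905]  P^-=[0.5770 0.0374 -0.1212; 0.0374 0.4562 0.0571; -0.1212 0.0571 0.5772]  S=[0.8735 -0.1939 -0.1823; -0.1939 0.8147 0.1015; -0.1823 0.1015 1.2563]  K=[0.6437 0.0714 -0.0372; 0.0391 0.5386 0.1069; -0.0060 -0.0381 0.4821]  nu=[0.5380, -2.3850, 0.4146]  x^+=[0.0226, 1.0089, 2.5780]  P^+=[0.2188 0.0704 -0.0449; 0.0704 0.2022 -0.0143; -0.0449 -0.0143 0.2868]
step 3: x^-=[-0.2056, 1.4209, 2.5919]  P^-=[0.5374 0.0194 -0.0915; 0.0194 0.4240 0.0409; -0.0915 0.0409 0.4730]  S=[0.8471 -0.2001 -0.1576; -0.2001 0.7920 0.0841; -0.1576 0.0841 1.1363]  K=[0.6256 0.0561 -0.0309; 0.0242 0.5196 0.1040; 0.0008 -0.0358 0.4355]  nu=[-1.9156, 1.9911, -2.3261]  x^+=[-1.2204, 2.1670, 1.5059]  P^+=[0.2106 0.0635 -0.0387; 0.0635 0.1941 -0.0130; -0.0387 -0.0130 0.2591]

x_post = [-1.2204, 2.1670, 1.5059]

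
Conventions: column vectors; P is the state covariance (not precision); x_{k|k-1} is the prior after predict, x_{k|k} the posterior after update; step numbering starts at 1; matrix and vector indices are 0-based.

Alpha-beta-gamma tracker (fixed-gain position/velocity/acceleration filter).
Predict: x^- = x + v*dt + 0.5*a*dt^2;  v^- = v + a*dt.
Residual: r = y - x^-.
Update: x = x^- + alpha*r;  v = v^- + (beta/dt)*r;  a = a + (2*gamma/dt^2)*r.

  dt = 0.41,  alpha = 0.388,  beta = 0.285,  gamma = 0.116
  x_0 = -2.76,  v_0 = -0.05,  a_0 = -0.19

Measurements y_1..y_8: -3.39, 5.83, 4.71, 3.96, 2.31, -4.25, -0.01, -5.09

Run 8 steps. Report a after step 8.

a_post = -22.5662

step 1: x_pred=-2.7965  r=-0.5935  x^+=-3.0268  v^+=-0.5405  a^+=-1.0091
step 2: x_pred=-3.3332  r=9.1632  x^+=0.2221  v^+=5.4153  a^+=11.6372
step 3: x_pred=3.4205  r=1.2895  x^+=3.9208  v^+=11.0829  a^+=13.4169
step 4: x_pred=9.5925  r=-5.6325  x^+=7.4071  v^+=12.6685  a^+=5.6433
step 5: x_pred=13.0755  r=-10.7655  x^+=8.8985  v^+=7.4989  a^+=-9.2146
step 6: x_pred=11.1986  r=-15.4486  x^+=5.2045  v^+=-7.0177  a^+=-30.5356
step 7: x_pred=-0.2392  r=0.2292  x^+=-0.1503  v^+=-19.3779  a^+=-30.2192
step 8: x_pred=-10.6352  r=5.5452  x^+=-8.4836  v^+=-27.9132  a^+=-22.5662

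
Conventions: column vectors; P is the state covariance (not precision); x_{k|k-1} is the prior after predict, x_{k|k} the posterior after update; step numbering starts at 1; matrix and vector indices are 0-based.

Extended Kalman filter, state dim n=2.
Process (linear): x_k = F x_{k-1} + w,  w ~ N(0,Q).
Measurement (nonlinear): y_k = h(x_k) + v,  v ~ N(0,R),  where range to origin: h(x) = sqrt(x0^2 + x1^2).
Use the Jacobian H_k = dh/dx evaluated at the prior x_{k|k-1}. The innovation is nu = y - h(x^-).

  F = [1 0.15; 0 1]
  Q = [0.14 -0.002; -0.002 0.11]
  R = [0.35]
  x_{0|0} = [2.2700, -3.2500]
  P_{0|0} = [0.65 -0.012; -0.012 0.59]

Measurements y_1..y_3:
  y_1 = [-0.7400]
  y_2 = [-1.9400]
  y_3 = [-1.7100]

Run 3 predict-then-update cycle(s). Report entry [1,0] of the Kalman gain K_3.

step 1: x^-=[1.7825, -3.2500]  P^-=[0.7997 0.0745; 0.0745 0.7000]  H_jac=[0.4809 -0.8768]  S=[1.0102]  K=[0.3160; -0.5721]  nu=[-4.4467]  x^+=[0.3773, -0.7061]  P^+=[0.6988 0.2571; 0.2571 0.3694]
step 2: x^-=[0.2714, -0.7061]  P^-=[0.9242 0.3105; 0.3105 0.4794]  H_jac=[0.3588 -0.9334]  S=[0.6787]  K=[0.0615; -0.4952]  nu=[-2.6965]  x^+=[0.1056, 0.6291]  P^+=[0.9217 0.3312; 0.3312 0.3130]
step 3: x^-=[0.1999, 0.6291]  P^-=[1.1681 0.3761; 0.3761 0.4230]  H_jac=[0.3029 0.9530]  S=[1.0585]  K=[0.6729; 0.4885]  nu=[-2.3701]  x^+=[-1.3949, -0.5286]  P^+=[0.6888 0.0282; 0.0282 0.1704]

K[1,0] = 0.4885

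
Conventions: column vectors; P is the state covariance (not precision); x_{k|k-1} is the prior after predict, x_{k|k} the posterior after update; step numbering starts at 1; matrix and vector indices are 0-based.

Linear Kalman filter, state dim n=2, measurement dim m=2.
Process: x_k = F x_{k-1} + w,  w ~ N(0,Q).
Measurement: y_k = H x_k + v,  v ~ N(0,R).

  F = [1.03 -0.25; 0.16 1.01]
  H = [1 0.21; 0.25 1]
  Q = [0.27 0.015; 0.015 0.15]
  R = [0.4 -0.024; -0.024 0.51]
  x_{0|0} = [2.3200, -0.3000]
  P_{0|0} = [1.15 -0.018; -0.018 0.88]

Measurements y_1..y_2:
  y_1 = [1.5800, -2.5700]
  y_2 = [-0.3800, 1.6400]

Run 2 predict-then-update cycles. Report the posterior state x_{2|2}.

x_post = [0.7682, -0.1890]

step 1: x^-=[2.4646, 0.0682]  P^-=[1.5543 -0.0357; -0.0357 1.0713]  S=[1.9866 0.5520; 0.5520 1.6606]  K=[0.7928 -0.0510; -0.0909 0.6700]  nu=[-0.8989, -3.2543]  x^+=[1.9180, -2.0304]  P^+=[0.3460 -0.1315; -0.1315 0.3767]
step 2: x^-=[2.4831, -1.7438]  P^-=[0.7283 -0.1547; -0.1547 0.5007]  S=[1.0854 0.1004; 0.1004 0.9788]  K=[0.6446 -0.0381; -0.0902 0.4812]  nu=[-2.4969, 2.7631]  x^+=[0.7682, -0.1890]  P^+=[0.2808 -0.1051; -0.1051 0.2739]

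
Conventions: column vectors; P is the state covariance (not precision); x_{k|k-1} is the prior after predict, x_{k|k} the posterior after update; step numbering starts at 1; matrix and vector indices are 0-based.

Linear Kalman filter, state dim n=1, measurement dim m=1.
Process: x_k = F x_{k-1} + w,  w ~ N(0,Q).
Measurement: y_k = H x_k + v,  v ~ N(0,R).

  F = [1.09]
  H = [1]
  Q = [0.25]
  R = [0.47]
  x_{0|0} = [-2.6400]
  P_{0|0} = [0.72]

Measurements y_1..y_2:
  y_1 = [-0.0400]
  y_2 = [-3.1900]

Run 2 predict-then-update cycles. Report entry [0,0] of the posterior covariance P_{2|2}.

P_post[0,0] = 0.2713

step 1: x^-=[-2.8776]  P^-=[1.1054]  S=[1.5754]  K=[0.7017]  nu=[2.8376]  x^+=[-0.8865]  P^+=[0.3298]
step 2: x^-=[-0.9663]  P^-=[0.6418]  S=[1.1118]  K=[0.5773]  nu=[-2.2237]  x^+=[-2.2500]  P^+=[0.2713]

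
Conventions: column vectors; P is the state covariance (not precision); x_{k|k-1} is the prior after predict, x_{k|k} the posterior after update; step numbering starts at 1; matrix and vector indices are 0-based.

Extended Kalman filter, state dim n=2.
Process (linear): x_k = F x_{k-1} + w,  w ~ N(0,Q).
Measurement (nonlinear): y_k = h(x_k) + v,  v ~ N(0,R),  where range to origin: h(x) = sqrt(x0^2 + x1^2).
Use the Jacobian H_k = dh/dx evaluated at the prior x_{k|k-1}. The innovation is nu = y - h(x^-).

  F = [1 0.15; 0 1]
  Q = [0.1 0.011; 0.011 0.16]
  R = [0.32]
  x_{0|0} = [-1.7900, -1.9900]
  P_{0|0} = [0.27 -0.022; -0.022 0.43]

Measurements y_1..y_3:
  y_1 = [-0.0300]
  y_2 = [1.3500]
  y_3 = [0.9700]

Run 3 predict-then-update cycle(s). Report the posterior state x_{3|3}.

x_post = [-1.1001, -0.3753]

step 1: x^-=[-2.0885, -1.9900]  P^-=[0.3731 0.0535; 0.0535 0.5900]  H_jac=[-0.7240 -0.6898]  S=[0.8497]  K=[-0.3613; -0.5246]  nu=[-2.9148]  x^+=[-1.0354, -0.4611]  P^+=[0.2622 -0.1075; -0.1075 0.3562]
step 2: x^-=[-1.1046, -0.4611]  P^-=[0.3379 -0.0431; -0.0431 0.5162]  H_jac=[-0.9228 -0.3852]  S=[0.6537]  K=[-0.4516; -0.2433]  nu=[0.1531]  x^+=[-1.1737, -0.4983]  P^+=[0.2046 -0.1149; -0.1149 0.4775]
step 3: x^-=[-1.2484, -0.4983]  P^-=[0.2808 -0.0323; -0.0323 0.6375]  H_jac=[-0.9288 -0.3707]  S=[0.6276]  K=[-0.3965; -0.3287]  nu=[-0.3742]  x^+=[-1.1001, -0.3753]  P^+=[0.1822 -0.1141; -0.1141 0.5697]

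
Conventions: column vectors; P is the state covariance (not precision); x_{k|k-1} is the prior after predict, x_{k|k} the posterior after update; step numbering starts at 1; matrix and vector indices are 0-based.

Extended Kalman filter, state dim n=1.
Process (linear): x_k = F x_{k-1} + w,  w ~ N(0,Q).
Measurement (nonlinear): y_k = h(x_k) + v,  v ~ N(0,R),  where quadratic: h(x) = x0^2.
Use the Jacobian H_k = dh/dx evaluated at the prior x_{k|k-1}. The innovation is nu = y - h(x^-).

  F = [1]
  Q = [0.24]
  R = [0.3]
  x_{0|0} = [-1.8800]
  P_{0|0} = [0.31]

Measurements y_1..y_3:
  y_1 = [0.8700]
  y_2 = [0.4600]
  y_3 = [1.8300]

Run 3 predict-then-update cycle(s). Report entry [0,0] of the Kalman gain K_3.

K[0,0] = -0.4285

step 1: x^-=[-1.8800]  P^-=[0.5500]  H_jac=[-3.7600]  S=[8.0757]  K=[-0.2561]  nu=[-2.6644]  x^+=[-1.1977]  P^+=[0.0204]
step 2: x^-=[-1.1977]  P^-=[0.2604]  H_jac=[-2.3954]  S=[1.7944]  K=[-0.3477]  nu=[-0.9745]  x^+=[-0.8589]  P^+=[0.0435]
step 3: x^-=[-0.8589]  P^-=[0.2835]  H_jac=[-1.7178]  S=[1.1367]  K=[-0.4285]  nu=[1.0923]  x^+=[-1.3269]  P^+=[0.0748]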